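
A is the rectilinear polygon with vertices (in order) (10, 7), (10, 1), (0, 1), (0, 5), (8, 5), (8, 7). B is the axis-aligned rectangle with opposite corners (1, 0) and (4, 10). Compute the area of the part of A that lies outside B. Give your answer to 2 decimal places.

|A| = 44, |A∩B| = 12.
|A ∖ B| = |A| − |A∩B| = 44 − 12 = 32.00.

32.00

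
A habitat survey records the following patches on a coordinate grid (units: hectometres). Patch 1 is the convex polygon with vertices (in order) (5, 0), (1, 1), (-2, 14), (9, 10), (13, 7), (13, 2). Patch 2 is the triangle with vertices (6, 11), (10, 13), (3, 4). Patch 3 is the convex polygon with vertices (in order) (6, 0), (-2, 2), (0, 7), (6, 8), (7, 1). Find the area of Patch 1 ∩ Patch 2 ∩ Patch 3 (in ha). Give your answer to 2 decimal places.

The intersection is the polygon with vertices (3,4), (4.615,7.769), (6,8), (6.017,7.879).
By the shoelace formula its area is 2.64.

2.64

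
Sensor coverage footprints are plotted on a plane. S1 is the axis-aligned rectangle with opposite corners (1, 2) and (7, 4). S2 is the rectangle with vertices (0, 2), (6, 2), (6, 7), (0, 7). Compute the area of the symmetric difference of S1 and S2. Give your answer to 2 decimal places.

22.00

|S1∩S2|: x∈[1,6], y∈[2,4] → 5·2 = 10.
|S1 △ S2| = |S1| + |S2| − 2·|S1∩S2| = 12 + 30 − 20 = 22.00.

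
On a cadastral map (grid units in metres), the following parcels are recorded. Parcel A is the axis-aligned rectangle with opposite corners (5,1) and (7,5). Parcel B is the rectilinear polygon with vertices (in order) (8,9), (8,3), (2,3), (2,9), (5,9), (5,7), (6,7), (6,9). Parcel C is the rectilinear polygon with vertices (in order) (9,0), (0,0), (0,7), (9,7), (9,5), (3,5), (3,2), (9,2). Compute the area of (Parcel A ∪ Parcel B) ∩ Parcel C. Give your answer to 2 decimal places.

16.00

|Parcel A ∪ Parcel B| = 38.
|(Parcel A ∪ Parcel B) ∩ Parcel C| = 16.00.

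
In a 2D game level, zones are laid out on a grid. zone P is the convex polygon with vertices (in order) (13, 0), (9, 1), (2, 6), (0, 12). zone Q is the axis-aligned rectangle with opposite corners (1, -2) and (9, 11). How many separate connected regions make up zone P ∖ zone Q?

zone P ∖ zone Q splits into 2 disjoint pieces (area 5.3846, area 1.0417).

2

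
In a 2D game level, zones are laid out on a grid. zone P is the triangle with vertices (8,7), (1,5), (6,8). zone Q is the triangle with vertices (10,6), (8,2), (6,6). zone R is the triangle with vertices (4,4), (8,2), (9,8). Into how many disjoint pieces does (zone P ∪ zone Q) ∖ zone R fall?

(zone P ∪ zone Q) ∖ zone R splits into 3 disjoint pieces (area 5.4765, area 0.0714, area 2.6667).

3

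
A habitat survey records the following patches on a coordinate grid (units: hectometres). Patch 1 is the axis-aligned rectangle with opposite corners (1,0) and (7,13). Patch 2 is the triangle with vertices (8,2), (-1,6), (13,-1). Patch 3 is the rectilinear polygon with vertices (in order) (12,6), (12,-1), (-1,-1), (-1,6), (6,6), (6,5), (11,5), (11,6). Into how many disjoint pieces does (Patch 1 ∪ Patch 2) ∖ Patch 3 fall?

2

(Patch 1 ∪ Patch 2) ∖ Patch 3 splits into 2 disjoint pieces (area 43, area 0.05).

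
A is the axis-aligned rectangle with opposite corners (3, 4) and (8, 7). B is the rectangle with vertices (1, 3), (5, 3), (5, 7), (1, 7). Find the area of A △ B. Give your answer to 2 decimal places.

|A∩B|: x∈[3,5], y∈[4,7] → 2·3 = 6.
|A △ B| = |A| + |B| − 2·|A∩B| = 15 + 16 − 12 = 19.00.

19.00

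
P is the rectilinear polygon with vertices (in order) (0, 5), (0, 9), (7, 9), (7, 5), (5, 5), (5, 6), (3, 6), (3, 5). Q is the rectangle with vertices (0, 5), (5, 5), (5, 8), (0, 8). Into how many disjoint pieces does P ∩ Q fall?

1

P ∩ Q is a single connected region.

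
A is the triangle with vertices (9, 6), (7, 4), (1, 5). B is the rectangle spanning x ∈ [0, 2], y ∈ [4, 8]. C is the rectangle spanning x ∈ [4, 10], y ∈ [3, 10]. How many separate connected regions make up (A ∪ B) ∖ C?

(A ∪ B) ∖ C is a single connected region.

1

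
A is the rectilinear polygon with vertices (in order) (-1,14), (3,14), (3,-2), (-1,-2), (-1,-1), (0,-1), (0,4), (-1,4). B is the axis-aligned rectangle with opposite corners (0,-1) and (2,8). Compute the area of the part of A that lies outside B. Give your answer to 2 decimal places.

41.00

|A| = 59, |A∩B| = 18.
|A ∖ B| = |A| − |A∩B| = 59 − 18 = 41.00.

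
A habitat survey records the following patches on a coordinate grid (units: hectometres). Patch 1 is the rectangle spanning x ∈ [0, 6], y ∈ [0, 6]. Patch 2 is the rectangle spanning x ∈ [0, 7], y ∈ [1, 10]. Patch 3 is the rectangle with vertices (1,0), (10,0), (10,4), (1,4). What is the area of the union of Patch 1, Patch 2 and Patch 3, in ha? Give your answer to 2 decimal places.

82.00

By inclusion–exclusion:
Individual areas: |Patch 1| = 36, |Patch 2| = 63, |Patch 3| = 36.
|Patch 1∩Patch 2|: x∈[0,6], y∈[1,6] → 6·5 = 30.
|Patch 1∩Patch 3|: x∈[1,6], y∈[0,4] → 5·4 = 20.
|Patch 2∩Patch 3|: x∈[1,7], y∈[1,4] → 6·3 = 18.
|Patch 1∩Patch 2∩Patch 3| = 15.
|Patch 1 ∪ Patch 2 ∪ Patch 3| = 135 − 68 + 15 = 82.00.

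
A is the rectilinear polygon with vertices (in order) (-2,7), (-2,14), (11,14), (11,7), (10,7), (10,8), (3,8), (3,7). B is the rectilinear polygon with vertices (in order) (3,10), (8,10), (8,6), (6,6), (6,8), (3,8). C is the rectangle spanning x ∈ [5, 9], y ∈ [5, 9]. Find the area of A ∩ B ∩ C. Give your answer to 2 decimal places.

3.00

The intersection is the polygon with vertices (5,8), (5,9), (8,9), (8,8), (6,8).
By the shoelace formula its area is 3.00.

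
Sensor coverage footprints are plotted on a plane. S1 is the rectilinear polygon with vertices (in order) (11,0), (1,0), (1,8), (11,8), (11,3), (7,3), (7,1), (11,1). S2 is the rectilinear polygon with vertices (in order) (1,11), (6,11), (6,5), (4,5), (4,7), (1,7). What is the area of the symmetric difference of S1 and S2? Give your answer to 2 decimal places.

78.00

|S1| = 72, |S2| = 24, |S1∩S2| = 9.
|S1 △ S2| = |S1| + |S2| − 2·|S1∩S2| = 72 + 24 − 18 = 78.00.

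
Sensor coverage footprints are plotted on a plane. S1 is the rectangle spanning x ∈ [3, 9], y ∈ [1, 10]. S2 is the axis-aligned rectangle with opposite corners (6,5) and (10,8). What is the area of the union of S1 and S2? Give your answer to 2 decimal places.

By inclusion–exclusion:
Individual areas: |S1| = 54, |S2| = 12.
|S1∩S2|: x∈[6,9], y∈[5,8] → 3·3 = 9.
|S1 ∪ S2| = 66 − 9 = 57.00.

57.00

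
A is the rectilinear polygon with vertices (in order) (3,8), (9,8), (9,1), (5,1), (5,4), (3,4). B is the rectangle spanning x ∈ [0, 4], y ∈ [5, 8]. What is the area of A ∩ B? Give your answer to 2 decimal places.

The intersection is the polygon with vertices (4,8), (4,5), (3,5), (3,8).
By the shoelace formula its area is 3.00.

3.00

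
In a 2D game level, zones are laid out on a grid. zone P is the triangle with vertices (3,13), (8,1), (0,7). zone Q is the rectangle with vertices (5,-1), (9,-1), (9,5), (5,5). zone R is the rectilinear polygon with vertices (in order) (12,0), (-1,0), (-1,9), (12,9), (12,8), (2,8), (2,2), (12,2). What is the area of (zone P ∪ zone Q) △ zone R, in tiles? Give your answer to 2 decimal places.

77.96

|zone P ∪ zone Q| = 51.7083.
|(zone P ∪ zone Q) ∩ zone R| = 15.375.
|(zone P ∪ zone Q) △ zone R| = 51.7083 + 57 − 30.75 = 77.96.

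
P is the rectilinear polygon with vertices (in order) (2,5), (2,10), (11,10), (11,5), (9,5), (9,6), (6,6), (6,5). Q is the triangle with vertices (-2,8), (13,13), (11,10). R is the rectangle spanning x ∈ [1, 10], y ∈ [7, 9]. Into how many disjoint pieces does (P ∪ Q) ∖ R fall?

(P ∪ Q) ∖ R is a single connected region.

1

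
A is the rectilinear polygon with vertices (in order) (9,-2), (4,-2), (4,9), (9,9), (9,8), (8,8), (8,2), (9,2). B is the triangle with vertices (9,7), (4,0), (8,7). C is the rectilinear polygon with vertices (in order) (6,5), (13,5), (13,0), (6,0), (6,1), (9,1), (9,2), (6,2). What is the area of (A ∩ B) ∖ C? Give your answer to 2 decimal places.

1.71

|A ∩ B| = 2.8.
|(A ∩ B) ∩ C| = 1.0857.
|(A ∩ B) ∖ C| = 2.8 − 1.0857 = 1.71.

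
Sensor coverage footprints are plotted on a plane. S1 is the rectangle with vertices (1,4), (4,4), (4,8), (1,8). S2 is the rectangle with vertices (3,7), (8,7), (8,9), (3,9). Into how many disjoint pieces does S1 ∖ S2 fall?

S1 ∖ S2 is a single connected region.

1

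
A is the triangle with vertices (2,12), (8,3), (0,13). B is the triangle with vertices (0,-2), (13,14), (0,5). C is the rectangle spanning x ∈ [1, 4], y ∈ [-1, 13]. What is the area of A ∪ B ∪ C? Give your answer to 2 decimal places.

By inclusion–exclusion:
Individual areas: |A| = 6, |B| = 45.5, |C| = 42.
|A∩B| = 1.2349.
|A∩C| = 3.625.
|B∩C| = 16.9615.
|A∩B∩C| = 0.
|A ∪ B ∪ C| = 93.5 − 21.8214 + 0 = 71.68.

71.68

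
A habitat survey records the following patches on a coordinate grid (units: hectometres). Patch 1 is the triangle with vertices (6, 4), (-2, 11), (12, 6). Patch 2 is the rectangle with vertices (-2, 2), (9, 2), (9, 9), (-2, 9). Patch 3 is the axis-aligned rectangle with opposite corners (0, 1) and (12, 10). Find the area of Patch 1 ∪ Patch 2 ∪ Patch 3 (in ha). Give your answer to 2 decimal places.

By inclusion–exclusion:
Individual areas: |Patch 1| = 29, |Patch 2| = 77, |Patch 3| = 108.
|Patch 1∩Patch 2| = 22.5786.
|Patch 1∩Patch 3| = 27.85.
|Patch 2∩Patch 3|: x∈[0,9], y∈[2,9] → 9·7 = 63.
|Patch 1∩Patch 2∩Patch 3| = 22.5786.
|Patch 1 ∪ Patch 2 ∪ Patch 3| = 214 − 113.4286 + 22.5786 = 123.15.

123.15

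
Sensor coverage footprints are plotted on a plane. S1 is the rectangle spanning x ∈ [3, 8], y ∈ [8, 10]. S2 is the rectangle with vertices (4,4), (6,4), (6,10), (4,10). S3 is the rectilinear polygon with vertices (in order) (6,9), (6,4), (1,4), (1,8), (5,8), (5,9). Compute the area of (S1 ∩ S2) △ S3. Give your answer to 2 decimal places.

23.00

|S1 ∩ S2| = 4.
|(S1 ∩ S2) ∩ S3| = 1.
|(S1 ∩ S2) △ S3| = 4 + 21 − 2 = 23.00.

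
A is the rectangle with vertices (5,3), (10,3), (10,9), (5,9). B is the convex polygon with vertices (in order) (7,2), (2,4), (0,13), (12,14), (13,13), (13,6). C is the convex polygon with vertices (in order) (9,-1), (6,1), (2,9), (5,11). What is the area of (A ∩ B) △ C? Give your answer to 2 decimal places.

|A ∩ B| = 29.25.
|(A ∩ B) ∩ C| = 10.
|(A ∩ B) △ C| = 29.25 + 30 − 20 = 39.25.

39.25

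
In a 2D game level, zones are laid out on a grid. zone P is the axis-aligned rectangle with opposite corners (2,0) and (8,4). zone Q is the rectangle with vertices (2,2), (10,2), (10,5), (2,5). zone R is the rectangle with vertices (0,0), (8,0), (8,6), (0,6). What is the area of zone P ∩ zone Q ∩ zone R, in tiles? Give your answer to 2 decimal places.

The intersection is the polygon with vertices (8,2), (2,2), (2,4), (8,4).
By the shoelace formula its area is 12.00.

12.00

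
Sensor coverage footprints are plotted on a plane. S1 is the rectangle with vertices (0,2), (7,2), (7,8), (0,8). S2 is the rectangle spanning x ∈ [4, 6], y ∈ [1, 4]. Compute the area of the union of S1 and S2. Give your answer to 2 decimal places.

44.00

By inclusion–exclusion:
Individual areas: |S1| = 42, |S2| = 6.
|S1∩S2|: x∈[4,6], y∈[2,4] → 2·2 = 4.
|S1 ∪ S2| = 48 − 4 = 44.00.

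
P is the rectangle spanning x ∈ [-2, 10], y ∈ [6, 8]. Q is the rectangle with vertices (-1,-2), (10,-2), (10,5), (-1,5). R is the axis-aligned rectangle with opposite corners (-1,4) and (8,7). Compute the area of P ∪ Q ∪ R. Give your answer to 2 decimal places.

110.00

By inclusion–exclusion:
Individual areas: |P| = 24, |Q| = 77, |R| = 27.
|P∩Q| = 0 (no overlap).
|P∩R|: x∈[-1,8], y∈[6,7] → 9·1 = 9.
|Q∩R|: x∈[-1,8], y∈[4,5] → 9·1 = 9.
|P∩Q∩R| = 0.
|P ∪ Q ∪ R| = 128 − 18 + 0 = 110.00.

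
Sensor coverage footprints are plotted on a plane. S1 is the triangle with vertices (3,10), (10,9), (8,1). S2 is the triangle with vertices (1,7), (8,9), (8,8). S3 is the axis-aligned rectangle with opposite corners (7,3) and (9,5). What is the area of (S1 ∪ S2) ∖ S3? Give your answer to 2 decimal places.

|S1 ∪ S2| = 29.7678.
|(S1 ∪ S2) ∩ S3| = 3.5.
|(S1 ∪ S2) ∖ S3| = 29.7678 − 3.5 = 26.27.

26.27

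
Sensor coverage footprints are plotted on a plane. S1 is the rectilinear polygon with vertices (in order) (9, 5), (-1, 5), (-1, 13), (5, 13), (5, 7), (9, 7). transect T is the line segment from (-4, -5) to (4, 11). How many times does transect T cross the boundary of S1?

1

The segment meets the boundary at (1,5).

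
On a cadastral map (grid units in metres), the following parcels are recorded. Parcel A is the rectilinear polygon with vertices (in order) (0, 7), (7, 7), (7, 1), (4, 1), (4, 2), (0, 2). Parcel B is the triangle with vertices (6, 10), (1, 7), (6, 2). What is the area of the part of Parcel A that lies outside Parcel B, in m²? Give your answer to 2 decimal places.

25.50

|Parcel A| = 38, |Parcel A∩Parcel B| = 12.5.
|Parcel A ∖ Parcel B| = |Parcel A| − |Parcel A∩Parcel B| = 38 − 12.5 = 25.50.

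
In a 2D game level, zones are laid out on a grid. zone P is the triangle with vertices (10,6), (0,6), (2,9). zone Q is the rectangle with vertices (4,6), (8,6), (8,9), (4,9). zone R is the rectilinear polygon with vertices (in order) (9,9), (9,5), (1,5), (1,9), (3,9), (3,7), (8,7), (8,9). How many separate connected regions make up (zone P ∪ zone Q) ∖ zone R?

3

(zone P ∪ zone Q) ∖ zone R splits into 3 disjoint pieces (area 0.75, area 9.4375, area 0.1875).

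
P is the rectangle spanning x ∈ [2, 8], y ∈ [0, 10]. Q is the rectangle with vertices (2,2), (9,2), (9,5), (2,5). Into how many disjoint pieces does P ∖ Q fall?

P ∖ Q splits into 2 disjoint pieces (area 12, area 30).

2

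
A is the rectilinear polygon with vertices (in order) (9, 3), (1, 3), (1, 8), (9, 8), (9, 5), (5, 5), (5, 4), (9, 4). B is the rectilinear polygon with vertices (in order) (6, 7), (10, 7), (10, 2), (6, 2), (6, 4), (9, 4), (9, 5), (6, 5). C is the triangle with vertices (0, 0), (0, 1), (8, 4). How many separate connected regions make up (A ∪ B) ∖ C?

1

(A ∪ B) ∖ C is a single connected region.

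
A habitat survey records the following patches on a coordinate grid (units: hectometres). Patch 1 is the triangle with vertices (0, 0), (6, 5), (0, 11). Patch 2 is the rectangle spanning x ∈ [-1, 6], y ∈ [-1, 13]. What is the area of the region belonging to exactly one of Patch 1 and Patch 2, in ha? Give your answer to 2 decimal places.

65.00

|Patch 1| = 33, |Patch 2| = 98, |Patch 1∩Patch 2| = 33.
|Patch 1 △ Patch 2| = |Patch 1| + |Patch 2| − 2·|Patch 1∩Patch 2| = 33 + 98 − 66 = 65.00.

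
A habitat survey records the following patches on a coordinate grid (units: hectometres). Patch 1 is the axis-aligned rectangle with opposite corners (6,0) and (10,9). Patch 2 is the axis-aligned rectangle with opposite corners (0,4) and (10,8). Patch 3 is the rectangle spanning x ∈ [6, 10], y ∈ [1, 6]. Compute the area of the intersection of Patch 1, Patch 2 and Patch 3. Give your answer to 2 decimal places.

8.00

The intersection is the polygon with vertices (6,4), (6,6), (10,6), (10,4).
By the shoelace formula its area is 8.00.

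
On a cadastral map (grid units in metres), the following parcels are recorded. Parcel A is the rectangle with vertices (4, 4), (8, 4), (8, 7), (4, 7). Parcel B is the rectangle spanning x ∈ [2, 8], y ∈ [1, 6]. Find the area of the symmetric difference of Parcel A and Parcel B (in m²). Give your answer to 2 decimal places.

|Parcel A∩Parcel B|: x∈[4,8], y∈[4,6] → 4·2 = 8.
|Parcel A △ Parcel B| = |Parcel A| + |Parcel B| − 2·|Parcel A∩Parcel B| = 12 + 30 − 16 = 26.00.

26.00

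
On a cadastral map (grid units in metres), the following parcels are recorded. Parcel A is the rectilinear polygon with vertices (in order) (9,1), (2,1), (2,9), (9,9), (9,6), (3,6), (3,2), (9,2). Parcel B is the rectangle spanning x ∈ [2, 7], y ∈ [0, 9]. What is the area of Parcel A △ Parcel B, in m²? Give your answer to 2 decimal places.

29.00

|Parcel A| = 32, |Parcel B| = 45, |Parcel A∩Parcel B| = 24.
|Parcel A △ Parcel B| = |Parcel A| + |Parcel B| − 2·|Parcel A∩Parcel B| = 32 + 45 − 48 = 29.00.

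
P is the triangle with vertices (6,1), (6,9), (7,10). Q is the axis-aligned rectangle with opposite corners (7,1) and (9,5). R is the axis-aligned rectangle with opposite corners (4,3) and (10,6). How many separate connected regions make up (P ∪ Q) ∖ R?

3

(P ∪ Q) ∖ R splits into 3 disjoint pieces (area 2.6111, area 0.2222, area 4).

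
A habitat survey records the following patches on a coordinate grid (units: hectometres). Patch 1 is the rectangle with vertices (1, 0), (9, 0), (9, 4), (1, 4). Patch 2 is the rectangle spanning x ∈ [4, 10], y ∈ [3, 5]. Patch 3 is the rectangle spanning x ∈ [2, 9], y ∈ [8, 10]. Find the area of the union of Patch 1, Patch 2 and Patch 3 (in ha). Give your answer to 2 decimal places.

By inclusion–exclusion:
Individual areas: |Patch 1| = 32, |Patch 2| = 12, |Patch 3| = 14.
|Patch 1∩Patch 2|: x∈[4,9], y∈[3,4] → 5·1 = 5.
|Patch 1∩Patch 3| = 0 (no overlap).
|Patch 2∩Patch 3| = 0 (no overlap).
|Patch 1∩Patch 2∩Patch 3| = 0.
|Patch 1 ∪ Patch 2 ∪ Patch 3| = 58 − 5 + 0 = 53.00.

53.00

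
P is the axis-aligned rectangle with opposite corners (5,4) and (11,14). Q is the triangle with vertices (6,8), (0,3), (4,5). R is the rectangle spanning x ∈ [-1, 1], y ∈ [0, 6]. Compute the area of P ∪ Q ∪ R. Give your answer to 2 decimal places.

75.50

By inclusion–exclusion:
Individual areas: |P| = 60, |Q| = 4, |R| = 12.
|P∩Q| = 0.3333.
|P∩R| = 0 (no overlap).
|Q∩R| = 0.1667.
|P∩Q∩R| = 0.
|P ∪ Q ∪ R| = 76 − 0.5 + 0 = 75.50.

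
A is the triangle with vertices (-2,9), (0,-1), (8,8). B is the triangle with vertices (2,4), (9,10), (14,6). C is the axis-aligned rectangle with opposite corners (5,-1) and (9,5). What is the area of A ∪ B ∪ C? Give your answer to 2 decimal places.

By inclusion–exclusion:
Individual areas: |A| = 49, |B| = 29, |C| = 24.
|A∩B| = 7.0506.
|A∩C| = 0.0625.
|B∩C| = 0.75.
|A∩B∩C| = 0.0625.
|A ∪ B ∪ C| = 102 − 7.8631 + 0.0625 = 94.20.

94.20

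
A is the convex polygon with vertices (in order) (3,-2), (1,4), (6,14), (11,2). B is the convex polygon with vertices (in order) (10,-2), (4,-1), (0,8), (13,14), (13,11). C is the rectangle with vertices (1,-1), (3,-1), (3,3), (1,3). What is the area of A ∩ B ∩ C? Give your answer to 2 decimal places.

The intersection is the polygon with vertices (2.222,3), (3,3), (3,1.25).
By the shoelace formula its area is 0.68.

0.68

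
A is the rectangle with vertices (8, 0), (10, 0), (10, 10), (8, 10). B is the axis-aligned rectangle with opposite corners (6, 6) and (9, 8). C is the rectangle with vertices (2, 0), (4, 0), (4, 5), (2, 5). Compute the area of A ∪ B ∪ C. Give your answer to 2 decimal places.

By inclusion–exclusion:
Individual areas: |A| = 20, |B| = 6, |C| = 10.
|A∩B|: x∈[8,9], y∈[6,8] → 1·2 = 2.
|A∩C| = 0 (no overlap).
|B∩C| = 0 (no overlap).
|A∩B∩C| = 0.
|A ∪ B ∪ C| = 36 − 2 + 0 = 34.00.

34.00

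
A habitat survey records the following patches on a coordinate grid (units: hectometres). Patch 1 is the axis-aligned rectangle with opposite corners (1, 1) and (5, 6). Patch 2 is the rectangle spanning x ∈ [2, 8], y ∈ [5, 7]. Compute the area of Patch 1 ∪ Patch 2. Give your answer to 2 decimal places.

29.00

By inclusion–exclusion:
Individual areas: |Patch 1| = 20, |Patch 2| = 12.
|Patch 1∩Patch 2|: x∈[2,5], y∈[5,6] → 3·1 = 3.
|Patch 1 ∪ Patch 2| = 32 − 3 = 29.00.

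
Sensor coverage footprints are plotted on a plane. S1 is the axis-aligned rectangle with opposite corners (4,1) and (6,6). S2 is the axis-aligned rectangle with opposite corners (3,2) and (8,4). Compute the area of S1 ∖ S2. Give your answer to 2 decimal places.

6.00

|S1∩S2|: x∈[4,6], y∈[2,4] → 2·2 = 4.
|S1| = 10.
|S1 ∖ S2| = |S1| − |S1∩S2| = 10 − 4 = 6.00.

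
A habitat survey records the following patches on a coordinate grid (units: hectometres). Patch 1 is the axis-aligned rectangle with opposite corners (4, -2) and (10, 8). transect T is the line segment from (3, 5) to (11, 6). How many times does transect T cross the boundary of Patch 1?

2

The segment meets the boundary at (10,5.875), (4,5.125).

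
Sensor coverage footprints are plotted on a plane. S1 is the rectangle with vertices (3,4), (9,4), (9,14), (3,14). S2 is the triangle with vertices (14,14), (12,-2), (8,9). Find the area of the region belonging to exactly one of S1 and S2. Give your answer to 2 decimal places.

99.42

|S1| = 60, |S2| = 43, |S1∩S2| = 1.7917.
|S1 △ S2| = |S1| + |S2| − 2·|S1∩S2| = 60 + 43 − 3.5833 = 99.42.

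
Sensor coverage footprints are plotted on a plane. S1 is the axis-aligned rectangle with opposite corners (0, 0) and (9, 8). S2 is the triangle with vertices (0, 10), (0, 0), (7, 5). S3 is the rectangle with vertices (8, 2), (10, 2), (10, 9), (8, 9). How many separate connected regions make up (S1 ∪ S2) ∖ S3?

1

(S1 ∪ S2) ∖ S3 is a single connected region.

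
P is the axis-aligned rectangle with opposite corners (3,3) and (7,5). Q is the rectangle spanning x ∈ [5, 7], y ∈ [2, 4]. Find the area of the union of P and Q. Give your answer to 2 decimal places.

10.00

By inclusion–exclusion:
Individual areas: |P| = 8, |Q| = 4.
|P∩Q|: x∈[5,7], y∈[3,4] → 2·1 = 2.
|P ∪ Q| = 12 − 2 = 10.00.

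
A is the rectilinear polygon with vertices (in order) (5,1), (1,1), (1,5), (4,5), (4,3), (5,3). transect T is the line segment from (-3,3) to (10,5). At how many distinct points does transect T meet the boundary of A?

The segment meets the boundary at (4,4.077), (1,3.615).

2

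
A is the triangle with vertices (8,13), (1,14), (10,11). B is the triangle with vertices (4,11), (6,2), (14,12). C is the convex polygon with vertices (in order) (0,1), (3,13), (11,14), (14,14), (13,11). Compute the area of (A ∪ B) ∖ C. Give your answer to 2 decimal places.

16.42

|A ∪ B| = 51.7483.
|(A ∪ B) ∩ C| = 35.3316.
|(A ∪ B) ∖ C| = 51.7483 − 35.3316 = 16.42.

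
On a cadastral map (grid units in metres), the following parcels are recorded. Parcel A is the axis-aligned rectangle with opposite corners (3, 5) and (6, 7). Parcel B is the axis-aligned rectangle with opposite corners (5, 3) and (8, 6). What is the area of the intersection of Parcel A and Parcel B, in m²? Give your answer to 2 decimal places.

1.00

|Parcel A∩Parcel B|: x∈[5,6], y∈[5,6] → 1·1 = 1.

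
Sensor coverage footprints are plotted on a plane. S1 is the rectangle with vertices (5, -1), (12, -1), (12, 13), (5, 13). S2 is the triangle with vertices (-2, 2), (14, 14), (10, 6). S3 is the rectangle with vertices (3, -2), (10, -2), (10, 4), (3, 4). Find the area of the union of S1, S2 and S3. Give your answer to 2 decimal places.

127.54

By inclusion–exclusion:
Individual areas: |S1| = 98, |S2| = 40, |S3| = 42.
|S1∩S2| = 27.2917.
|S1∩S3|: x∈[5,10], y∈[-1,4] → 5·5 = 25.
|S2∩S3| = 0.1667.
|S1∩S2∩S3| = 0.
|S1 ∪ S2 ∪ S3| = 180 − 52.4583 + 0 = 127.54.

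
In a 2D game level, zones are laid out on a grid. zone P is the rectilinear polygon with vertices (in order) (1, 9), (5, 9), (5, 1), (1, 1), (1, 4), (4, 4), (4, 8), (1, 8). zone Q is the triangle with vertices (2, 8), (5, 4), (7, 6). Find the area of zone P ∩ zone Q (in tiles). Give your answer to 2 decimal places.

2.33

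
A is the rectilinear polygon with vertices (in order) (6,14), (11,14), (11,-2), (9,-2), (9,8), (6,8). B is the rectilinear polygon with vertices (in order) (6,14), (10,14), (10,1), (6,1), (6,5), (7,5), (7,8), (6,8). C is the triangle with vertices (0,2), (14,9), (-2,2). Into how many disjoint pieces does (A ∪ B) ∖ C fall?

2

(A ∪ B) ∖ C splits into 2 disjoint pieces (area 34.75, area 32).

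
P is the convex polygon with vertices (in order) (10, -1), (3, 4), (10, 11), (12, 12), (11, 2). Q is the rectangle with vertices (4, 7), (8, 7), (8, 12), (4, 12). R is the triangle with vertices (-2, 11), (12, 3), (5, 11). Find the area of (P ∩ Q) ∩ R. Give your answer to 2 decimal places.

The region (P ∩ Q) ∩ R is the polygon with vertices (8,7), (6,7), (7.333,8.333), (8,7.571).
By the shoelace formula its area is 1.52.

1.52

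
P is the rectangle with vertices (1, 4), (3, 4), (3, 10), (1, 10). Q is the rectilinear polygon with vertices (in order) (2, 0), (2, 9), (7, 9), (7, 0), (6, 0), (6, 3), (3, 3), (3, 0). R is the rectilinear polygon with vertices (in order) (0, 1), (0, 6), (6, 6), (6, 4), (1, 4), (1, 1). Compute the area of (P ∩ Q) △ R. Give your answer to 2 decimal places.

16.00

|P ∩ Q| = 5.
|(P ∩ Q) ∩ R| = 2.
|(P ∩ Q) △ R| = 5 + 15 − 4 = 16.00.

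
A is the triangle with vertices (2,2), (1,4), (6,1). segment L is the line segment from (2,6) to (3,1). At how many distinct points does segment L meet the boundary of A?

2

The segment meets the boundary at (2.842,1.789), (2.591,3.045).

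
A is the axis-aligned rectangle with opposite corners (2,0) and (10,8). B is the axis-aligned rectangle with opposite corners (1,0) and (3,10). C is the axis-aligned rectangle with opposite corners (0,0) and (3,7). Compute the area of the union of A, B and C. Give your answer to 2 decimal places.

By inclusion–exclusion:
Individual areas: |A| = 64, |B| = 20, |C| = 21.
|A∩B|: x∈[2,3], y∈[0,8] → 1·8 = 8.
|A∩C|: x∈[2,3], y∈[0,7] → 1·7 = 7.
|B∩C|: x∈[1,3], y∈[0,7] → 2·7 = 14.
|A∩B∩C| = 7.
|A ∪ B ∪ C| = 105 − 29 + 7 = 83.00.

83.00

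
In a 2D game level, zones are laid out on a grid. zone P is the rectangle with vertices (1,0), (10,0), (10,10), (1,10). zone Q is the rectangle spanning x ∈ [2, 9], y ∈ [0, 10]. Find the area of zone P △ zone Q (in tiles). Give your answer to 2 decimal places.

|zone P∩zone Q|: x∈[2,9], y∈[0,10] → 7·10 = 70.
|zone P △ zone Q| = |zone P| + |zone Q| − 2·|zone P∩zone Q| = 90 + 70 − 140 = 20.00.

20.00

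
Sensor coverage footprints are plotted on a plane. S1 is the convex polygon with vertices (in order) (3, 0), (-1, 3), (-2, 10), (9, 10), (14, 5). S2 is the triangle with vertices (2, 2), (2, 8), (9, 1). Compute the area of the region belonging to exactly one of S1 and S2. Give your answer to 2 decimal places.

|S1| = 107.5, |S2| = 21, |S1∩S2| = 19.5285.
|S1 △ S2| = |S1| + |S2| − 2·|S1∩S2| = 107.5 + 21 − 39.0571 = 89.44.

89.44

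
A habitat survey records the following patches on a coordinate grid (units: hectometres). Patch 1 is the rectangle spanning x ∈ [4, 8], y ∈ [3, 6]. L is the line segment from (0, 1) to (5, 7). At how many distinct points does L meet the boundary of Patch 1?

2

The segment meets the boundary at (4.167,6), (4,5.8).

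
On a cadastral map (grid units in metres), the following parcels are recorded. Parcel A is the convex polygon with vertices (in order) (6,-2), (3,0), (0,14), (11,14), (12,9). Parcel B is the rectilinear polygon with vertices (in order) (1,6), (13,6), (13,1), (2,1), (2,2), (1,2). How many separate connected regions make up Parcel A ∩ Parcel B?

Parcel A ∩ Parcel B is a single connected region.

1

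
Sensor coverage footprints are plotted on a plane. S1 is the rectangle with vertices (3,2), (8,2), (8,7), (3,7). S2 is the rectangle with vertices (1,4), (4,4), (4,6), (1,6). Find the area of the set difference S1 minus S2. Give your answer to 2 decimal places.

23.00

|S1∩S2|: x∈[3,4], y∈[4,6] → 1·2 = 2.
|S1| = 25.
|S1 ∖ S2| = |S1| − |S1∩S2| = 25 − 2 = 23.00.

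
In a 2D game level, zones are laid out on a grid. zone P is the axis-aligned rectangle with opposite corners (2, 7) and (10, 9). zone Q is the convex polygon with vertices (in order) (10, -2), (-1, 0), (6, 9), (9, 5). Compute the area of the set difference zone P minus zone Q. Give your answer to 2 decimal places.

12.94

|zone P| = 16, |zone P∩zone Q| = 3.0556.
|zone P ∖ zone Q| = |zone P| − |zone P∩zone Q| = 16 − 3.0556 = 12.94.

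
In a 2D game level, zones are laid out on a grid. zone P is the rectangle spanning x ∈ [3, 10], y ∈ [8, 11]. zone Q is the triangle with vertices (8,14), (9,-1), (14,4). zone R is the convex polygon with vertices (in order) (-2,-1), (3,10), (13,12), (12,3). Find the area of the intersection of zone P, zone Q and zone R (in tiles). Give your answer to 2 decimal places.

The intersection is the polygon with vertices (8.4,8), (8.2,11), (9.8,11), (10,10.667), (10,8).
By the shoelace formula its area is 5.07.

5.07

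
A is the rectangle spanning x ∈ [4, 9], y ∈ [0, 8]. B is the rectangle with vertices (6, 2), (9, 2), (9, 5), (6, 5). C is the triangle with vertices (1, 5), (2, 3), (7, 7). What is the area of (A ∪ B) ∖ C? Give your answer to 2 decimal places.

37.90

|A ∪ B| = 40.
|(A ∪ B) ∩ C| = 2.1.
|(A ∪ B) ∖ C| = 40 − 2.1 = 37.90.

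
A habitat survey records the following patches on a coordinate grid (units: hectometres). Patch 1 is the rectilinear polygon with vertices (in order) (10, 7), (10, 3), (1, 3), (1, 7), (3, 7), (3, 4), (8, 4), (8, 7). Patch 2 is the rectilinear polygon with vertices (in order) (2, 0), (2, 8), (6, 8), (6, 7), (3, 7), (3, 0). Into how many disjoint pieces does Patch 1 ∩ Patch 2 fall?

1

Patch 1 ∩ Patch 2 is a single connected region.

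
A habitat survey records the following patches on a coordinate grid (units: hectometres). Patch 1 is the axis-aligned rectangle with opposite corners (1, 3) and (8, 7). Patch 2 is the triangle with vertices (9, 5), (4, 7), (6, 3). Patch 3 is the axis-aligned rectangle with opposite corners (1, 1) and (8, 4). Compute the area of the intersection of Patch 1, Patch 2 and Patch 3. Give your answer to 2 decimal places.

The intersection is the polygon with vertices (6,3), (5.5,4), (7.5,4).
By the shoelace formula its area is 1.00.

1.00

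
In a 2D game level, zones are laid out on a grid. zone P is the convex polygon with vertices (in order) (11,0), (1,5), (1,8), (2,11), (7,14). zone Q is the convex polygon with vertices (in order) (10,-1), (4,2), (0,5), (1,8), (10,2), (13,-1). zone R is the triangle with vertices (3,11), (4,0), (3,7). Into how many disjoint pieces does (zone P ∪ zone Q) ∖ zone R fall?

(zone P ∪ zone Q) ∖ zone R is a single connected region.

1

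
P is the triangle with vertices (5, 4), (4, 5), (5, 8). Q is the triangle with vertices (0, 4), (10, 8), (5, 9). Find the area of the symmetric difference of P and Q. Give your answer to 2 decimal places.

15.46

|P| = 2, |Q| = 15, |P∩Q| = 0.7692.
|P △ Q| = |P| + |Q| − 2·|P∩Q| = 2 + 15 − 1.5385 = 15.46.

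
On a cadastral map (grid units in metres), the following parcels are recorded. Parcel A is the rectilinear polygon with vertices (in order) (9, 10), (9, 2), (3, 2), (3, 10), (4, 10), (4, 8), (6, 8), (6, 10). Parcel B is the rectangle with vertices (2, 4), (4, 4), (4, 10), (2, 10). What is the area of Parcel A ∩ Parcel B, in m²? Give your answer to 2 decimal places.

The intersection is the polygon with vertices (3,10), (4,10), (4,8), (4,4), (3,4).
By the shoelace formula its area is 6.00.

6.00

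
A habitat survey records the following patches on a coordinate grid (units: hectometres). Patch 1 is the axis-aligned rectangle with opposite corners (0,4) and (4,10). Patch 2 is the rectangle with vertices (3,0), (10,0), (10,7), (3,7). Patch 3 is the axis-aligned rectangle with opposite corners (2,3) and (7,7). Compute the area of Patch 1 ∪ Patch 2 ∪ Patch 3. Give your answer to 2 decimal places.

By inclusion–exclusion:
Individual areas: |Patch 1| = 24, |Patch 2| = 49, |Patch 3| = 20.
|Patch 1∩Patch 2|: x∈[3,4], y∈[4,7] → 1·3 = 3.
|Patch 1∩Patch 3|: x∈[2,4], y∈[4,7] → 2·3 = 6.
|Patch 2∩Patch 3|: x∈[3,7], y∈[3,7] → 4·4 = 16.
|Patch 1∩Patch 2∩Patch 3| = 3.
|Patch 1 ∪ Patch 2 ∪ Patch 3| = 93 − 25 + 3 = 71.00.

71.00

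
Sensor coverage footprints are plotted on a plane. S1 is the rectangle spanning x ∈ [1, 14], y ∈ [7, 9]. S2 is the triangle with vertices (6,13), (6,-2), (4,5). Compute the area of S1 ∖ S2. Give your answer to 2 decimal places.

|S1| = 26, |S1∩S2| = 2.5.
|S1 ∖ S2| = |S1| − |S1∩S2| = 26 − 2.5 = 23.50.

23.50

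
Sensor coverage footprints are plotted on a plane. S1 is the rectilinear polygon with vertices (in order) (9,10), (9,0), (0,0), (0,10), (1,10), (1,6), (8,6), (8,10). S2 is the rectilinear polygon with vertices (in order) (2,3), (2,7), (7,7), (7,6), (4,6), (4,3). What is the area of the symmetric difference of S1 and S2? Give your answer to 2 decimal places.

61.00

|S1| = 62, |S2| = 11, |S1∩S2| = 6.
|S1 △ S2| = |S1| + |S2| − 2·|S1∩S2| = 62 + 11 − 12 = 61.00.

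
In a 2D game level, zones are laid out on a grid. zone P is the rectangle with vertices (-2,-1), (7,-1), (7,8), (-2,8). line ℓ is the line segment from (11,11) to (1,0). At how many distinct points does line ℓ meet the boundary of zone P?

1

The segment meets the boundary at (7,6.6).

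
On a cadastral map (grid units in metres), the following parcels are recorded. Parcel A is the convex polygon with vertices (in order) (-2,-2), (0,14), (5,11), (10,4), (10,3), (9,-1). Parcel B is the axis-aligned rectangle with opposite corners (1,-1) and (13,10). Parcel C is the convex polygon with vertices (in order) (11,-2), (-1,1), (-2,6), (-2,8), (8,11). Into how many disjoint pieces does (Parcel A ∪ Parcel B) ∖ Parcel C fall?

(Parcel A ∪ Parcel B) ∖ Parcel C splits into 3 disjoint pieces (area 17.8817, area 38.5, area 15.4051).

3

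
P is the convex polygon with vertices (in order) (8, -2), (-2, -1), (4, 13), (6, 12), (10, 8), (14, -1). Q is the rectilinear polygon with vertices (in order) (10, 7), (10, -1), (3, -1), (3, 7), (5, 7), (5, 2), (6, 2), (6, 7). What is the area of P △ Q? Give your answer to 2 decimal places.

|P| = 139, |Q| = 51, |P∩Q| = 51.
|P △ Q| = |P| + |Q| − 2·|P∩Q| = 139 + 51 − 102 = 88.00.

88.00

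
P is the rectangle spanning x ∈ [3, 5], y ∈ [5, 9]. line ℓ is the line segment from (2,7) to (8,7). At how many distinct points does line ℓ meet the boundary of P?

The segment meets the boundary at (3,7), (5,7).

2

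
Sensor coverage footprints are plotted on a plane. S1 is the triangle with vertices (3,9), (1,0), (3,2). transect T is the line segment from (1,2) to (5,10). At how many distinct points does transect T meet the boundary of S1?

2

The segment meets the boundary at (3,6), (1.8,3.6).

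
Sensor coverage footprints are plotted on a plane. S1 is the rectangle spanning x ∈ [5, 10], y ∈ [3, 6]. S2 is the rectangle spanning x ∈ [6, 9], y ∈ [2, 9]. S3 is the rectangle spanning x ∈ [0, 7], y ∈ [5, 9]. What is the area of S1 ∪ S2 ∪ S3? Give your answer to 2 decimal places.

By inclusion–exclusion:
Individual areas: |S1| = 15, |S2| = 21, |S3| = 28.
|S1∩S2|: x∈[6,9], y∈[3,6] → 3·3 = 9.
|S1∩S3|: x∈[5,7], y∈[5,6] → 2·1 = 2.
|S2∩S3|: x∈[6,7], y∈[5,9] → 1·4 = 4.
|S1∩S2∩S3| = 1.
|S1 ∪ S2 ∪ S3| = 64 − 15 + 1 = 50.00.

50.00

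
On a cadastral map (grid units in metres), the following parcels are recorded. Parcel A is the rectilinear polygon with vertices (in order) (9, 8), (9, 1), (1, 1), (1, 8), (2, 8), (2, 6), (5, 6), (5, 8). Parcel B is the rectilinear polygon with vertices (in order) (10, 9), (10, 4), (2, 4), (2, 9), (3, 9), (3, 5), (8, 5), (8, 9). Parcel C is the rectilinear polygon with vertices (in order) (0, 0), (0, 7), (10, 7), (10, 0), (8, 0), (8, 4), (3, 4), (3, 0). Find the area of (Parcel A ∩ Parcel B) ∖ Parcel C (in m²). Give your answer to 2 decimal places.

1.00

|Parcel A ∩ Parcel B| = 11.
|(Parcel A ∩ Parcel B) ∩ Parcel C| = 10.
|(Parcel A ∩ Parcel B) ∖ Parcel C| = 11 − 10 = 1.00.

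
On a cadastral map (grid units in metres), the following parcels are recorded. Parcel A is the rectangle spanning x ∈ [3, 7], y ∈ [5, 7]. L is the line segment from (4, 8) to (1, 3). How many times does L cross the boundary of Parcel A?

The segment meets the boundary at (3,6.333), (3.4,7).

2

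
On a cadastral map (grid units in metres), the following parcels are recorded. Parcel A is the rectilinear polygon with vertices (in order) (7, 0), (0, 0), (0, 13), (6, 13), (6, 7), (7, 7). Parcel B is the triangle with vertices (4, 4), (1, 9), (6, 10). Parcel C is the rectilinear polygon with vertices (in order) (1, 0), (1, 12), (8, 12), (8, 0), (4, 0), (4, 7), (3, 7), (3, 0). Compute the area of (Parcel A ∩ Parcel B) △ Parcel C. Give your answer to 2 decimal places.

67.33

|Parcel A ∩ Parcel B| = 14.
|(Parcel A ∩ Parcel B) ∩ Parcel C| = 11.8333.
|(Parcel A ∩ Parcel B) △ Parcel C| = 14 + 77 − 23.6667 = 67.33.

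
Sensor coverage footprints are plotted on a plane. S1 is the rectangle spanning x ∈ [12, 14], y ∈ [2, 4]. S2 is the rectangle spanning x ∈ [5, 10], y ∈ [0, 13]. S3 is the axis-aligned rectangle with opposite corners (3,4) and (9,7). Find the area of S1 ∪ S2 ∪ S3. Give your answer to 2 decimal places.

75.00

By inclusion–exclusion:
Individual areas: |S1| = 4, |S2| = 65, |S3| = 18.
|S1∩S2| = 0 (no overlap).
|S1∩S3| = 0 (no overlap).
|S2∩S3|: x∈[5,9], y∈[4,7] → 4·3 = 12.
|S1∩S2∩S3| = 0.
|S1 ∪ S2 ∪ S3| = 87 − 12 + 0 = 75.00.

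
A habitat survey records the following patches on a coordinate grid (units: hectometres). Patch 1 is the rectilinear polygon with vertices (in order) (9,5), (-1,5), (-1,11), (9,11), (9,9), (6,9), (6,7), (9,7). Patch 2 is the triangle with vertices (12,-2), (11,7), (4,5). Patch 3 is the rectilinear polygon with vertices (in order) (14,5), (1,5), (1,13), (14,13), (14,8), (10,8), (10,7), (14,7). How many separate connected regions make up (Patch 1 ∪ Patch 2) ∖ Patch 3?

2

(Patch 1 ∪ Patch 2) ∖ Patch 3 splits into 2 disjoint pieces (area 12, area 25.2778).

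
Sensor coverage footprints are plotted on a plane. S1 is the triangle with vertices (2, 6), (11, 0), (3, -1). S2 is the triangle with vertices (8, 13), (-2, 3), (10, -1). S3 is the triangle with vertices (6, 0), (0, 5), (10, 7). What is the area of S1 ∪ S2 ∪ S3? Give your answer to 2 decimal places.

By inclusion–exclusion:
Individual areas: |S1| = 28.5, |S2| = 80, |S3| = 31.
|S1∩S2| = 21.5909.
|S1∩S3| = 13.5396.
|S2∩S3| = 30.0749.
|S1∩S2∩S3| = 13.4018.
|S1 ∪ S2 ∪ S3| = 139.5 − 65.2054 + 13.4018 = 87.70.

87.70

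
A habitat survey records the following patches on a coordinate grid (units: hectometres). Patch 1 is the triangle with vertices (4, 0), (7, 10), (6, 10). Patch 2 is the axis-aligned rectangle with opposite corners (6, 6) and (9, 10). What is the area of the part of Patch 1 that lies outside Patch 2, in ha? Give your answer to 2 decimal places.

|Patch 1| = 5, |Patch 1∩Patch 2| = 1.6667.
|Patch 1 ∖ Patch 2| = |Patch 1| − |Patch 1∩Patch 2| = 5 − 1.6667 = 3.33.

3.33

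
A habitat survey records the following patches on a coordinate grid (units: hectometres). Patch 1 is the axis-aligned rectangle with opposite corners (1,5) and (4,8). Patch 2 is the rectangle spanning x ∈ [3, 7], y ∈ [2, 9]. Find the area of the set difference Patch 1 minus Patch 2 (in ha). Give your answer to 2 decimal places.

6.00

|Patch 1∩Patch 2|: x∈[3,4], y∈[5,8] → 1·3 = 3.
|Patch 1| = 9.
|Patch 1 ∖ Patch 2| = |Patch 1| − |Patch 1∩Patch 2| = 9 − 3 = 6.00.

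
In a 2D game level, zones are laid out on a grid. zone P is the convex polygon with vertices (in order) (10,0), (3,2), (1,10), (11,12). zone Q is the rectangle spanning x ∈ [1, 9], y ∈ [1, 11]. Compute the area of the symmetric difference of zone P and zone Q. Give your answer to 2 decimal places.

33.50

|zone P| = 85, |zone Q| = 80, |zone P∩zone Q| = 65.75.
|zone P △ zone Q| = |zone P| + |zone Q| − 2·|zone P∩zone Q| = 85 + 80 − 131.5 = 33.50.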